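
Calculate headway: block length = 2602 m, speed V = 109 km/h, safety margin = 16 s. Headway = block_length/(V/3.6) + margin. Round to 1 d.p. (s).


V = 109 / 3.6 = 30.2778 m/s
Block traversal time = 2602 / 30.2778 = 85.9376 s
Headway = 85.9376 + 16
Headway = 101.9 s

101.9


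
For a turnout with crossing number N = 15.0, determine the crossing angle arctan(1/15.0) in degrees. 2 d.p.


1/N = 1/15.0 = 0.066667
angle = arctan(0.066667) = 0.066568 rad
angle = 0.066568 * 180/pi = 3.81 degrees

3.81


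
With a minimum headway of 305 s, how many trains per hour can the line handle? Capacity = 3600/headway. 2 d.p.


Capacity = 3600 / headway
Capacity = 3600 / 305
Capacity = 11.80 trains/hour

11.80


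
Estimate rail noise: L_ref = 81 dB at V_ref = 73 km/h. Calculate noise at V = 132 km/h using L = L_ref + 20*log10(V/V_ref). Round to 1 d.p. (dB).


V/V_ref = 132 / 73 = 1.808219
log10(1.808219) = 0.257251
20 * 0.257251 = 5.145
L = 81 + 5.145 = 86.1 dB

86.1


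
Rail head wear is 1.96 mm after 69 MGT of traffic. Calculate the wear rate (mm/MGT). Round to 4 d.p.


Wear rate = total wear / cumulative tonnage
Rate = 1.96 / 69
Rate = 0.0284 mm/MGT

0.0284


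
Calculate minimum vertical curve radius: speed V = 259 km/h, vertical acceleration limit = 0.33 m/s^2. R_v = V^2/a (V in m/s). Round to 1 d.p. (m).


Convert speed: V = 259 / 3.6 = 71.9444 m/s
V^2 = 5176.0031 m^2/s^2
R_v = 5176.0031 / 0.33
R_v = 15684.9 m

15684.9


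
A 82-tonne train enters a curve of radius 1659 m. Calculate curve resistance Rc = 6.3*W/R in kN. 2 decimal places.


Rc = 6.3 * W / R
Rc = 6.3 * 82 / 1659
Rc = 516.6 / 1659
Rc = 0.31 kN

0.31


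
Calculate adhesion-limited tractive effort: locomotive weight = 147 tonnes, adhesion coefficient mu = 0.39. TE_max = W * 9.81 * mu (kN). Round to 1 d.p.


TE_max = W * g * mu
TE_max = 147 * 9.81 * 0.39
TE_max = 1442.07 * 0.39
TE_max = 562.4 kN

562.4


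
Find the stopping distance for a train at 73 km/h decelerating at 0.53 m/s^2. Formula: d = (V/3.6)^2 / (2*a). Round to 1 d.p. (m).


Convert speed: V = 73 / 3.6 = 20.2778 m/s
V^2 = 411.1883
d = 411.1883 / (2 * 0.53)
d = 411.1883 / 1.06
d = 387.9 m

387.9


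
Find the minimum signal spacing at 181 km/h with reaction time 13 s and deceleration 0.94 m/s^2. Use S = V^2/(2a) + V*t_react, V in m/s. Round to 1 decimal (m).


V = 181 / 3.6 = 50.2778 m/s
Braking distance = 50.2778^2 / (2*0.94) = 1344.6037 m
Sighting distance = 50.2778 * 13 = 653.6111 m
S = 1344.6037 + 653.6111 = 1998.2 m

1998.2


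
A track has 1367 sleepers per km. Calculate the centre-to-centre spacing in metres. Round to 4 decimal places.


Spacing = 1000 m / number of sleepers
Spacing = 1000 / 1367
Spacing = 0.7315 m

0.7315


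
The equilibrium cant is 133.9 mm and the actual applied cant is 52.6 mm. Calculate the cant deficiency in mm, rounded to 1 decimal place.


Cant deficiency = equilibrium cant - actual cant
CD = 133.9 - 52.6
CD = 81.3 mm

81.3


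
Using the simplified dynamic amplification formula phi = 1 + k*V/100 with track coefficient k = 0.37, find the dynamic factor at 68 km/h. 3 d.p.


phi = 1 + k * V / 100
phi = 1 + 0.37 * 68 / 100
phi = 1 + 0.2516
phi = 1.252

1.252


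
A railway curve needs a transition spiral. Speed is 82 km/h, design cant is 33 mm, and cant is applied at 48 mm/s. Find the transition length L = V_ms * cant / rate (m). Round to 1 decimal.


Convert speed: V = 82 / 3.6 = 22.7778 m/s
L = 22.7778 * 33 / 48
L = 751.6667 / 48
L = 15.7 m

15.7


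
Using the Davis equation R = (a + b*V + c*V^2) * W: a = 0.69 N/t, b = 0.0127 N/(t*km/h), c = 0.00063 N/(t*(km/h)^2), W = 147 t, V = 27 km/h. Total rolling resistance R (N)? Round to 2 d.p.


b*V = 0.0127 * 27 = 0.3429
c*V^2 = 0.00063 * 729 = 0.45927
R_per_t = 0.69 + 0.3429 + 0.45927 = 1.49217 N/t
R_total = 1.49217 * 147 = 219.35 N

219.35


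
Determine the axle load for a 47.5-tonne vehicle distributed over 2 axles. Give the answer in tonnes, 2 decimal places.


Load per axle = total weight / number of axles
Load = 47.5 / 2
Load = 23.75 tonnes

23.75


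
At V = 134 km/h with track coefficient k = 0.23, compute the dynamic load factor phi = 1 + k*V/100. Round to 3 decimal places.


phi = 1 + k * V / 100
phi = 1 + 0.23 * 134 / 100
phi = 1 + 0.3082
phi = 1.308

1.308


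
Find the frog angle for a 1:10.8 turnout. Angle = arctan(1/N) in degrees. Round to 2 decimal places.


1/N = 1/10.8 = 0.092593
angle = arctan(0.092593) = 0.092329 rad
angle = 0.092329 * 180/pi = 5.29 degrees

5.29


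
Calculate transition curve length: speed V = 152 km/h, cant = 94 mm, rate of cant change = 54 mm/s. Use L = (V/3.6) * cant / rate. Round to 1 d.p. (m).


Convert speed: V = 152 / 3.6 = 42.2222 m/s
L = 42.2222 * 94 / 54
L = 3968.8889 / 54
L = 73.5 m

73.5


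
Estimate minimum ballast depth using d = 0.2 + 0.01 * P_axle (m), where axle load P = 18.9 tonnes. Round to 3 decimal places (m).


d = 0.2 + 0.01 * 18.9
d = 0.2 + 0.189
d = 0.389 m

0.389


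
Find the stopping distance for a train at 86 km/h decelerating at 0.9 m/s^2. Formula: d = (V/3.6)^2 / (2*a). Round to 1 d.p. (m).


Convert speed: V = 86 / 3.6 = 23.8889 m/s
V^2 = 570.679
d = 570.679 / (2 * 0.9)
d = 570.679 / 1.8
d = 317.0 m

317.0


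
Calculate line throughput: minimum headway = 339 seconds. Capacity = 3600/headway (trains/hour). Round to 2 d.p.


Capacity = 3600 / headway
Capacity = 3600 / 339
Capacity = 10.62 trains/hour

10.62


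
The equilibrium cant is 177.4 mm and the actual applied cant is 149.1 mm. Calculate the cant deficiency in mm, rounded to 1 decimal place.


Cant deficiency = equilibrium cant - actual cant
CD = 177.4 - 149.1
CD = 28.3 mm

28.3


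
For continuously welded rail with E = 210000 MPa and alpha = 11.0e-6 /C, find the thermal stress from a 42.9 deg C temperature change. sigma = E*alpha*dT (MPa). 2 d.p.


sigma = E * alpha * dT
sigma = 210000 * 11.0e-6 * 42.9
sigma = 2.31 * 42.9
sigma = 99.10 MPa

99.10


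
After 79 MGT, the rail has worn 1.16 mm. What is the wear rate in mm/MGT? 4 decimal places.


Wear rate = total wear / cumulative tonnage
Rate = 1.16 / 79
Rate = 0.0147 mm/MGT

0.0147


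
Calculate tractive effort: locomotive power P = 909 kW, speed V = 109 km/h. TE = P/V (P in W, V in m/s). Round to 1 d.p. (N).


Convert: P = 909 kW = 909000 W
V = 109 / 3.6 = 30.2778 m/s
TE = 909000 / 30.2778
TE = 30022.0 N

30022.0


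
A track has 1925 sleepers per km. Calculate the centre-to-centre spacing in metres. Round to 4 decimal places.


Spacing = 1000 m / number of sleepers
Spacing = 1000 / 1925
Spacing = 0.5195 m

0.5195


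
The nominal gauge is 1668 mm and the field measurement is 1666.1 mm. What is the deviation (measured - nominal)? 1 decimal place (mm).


Deviation = measured - nominal
Deviation = 1666.1 - 1668
Deviation = -1.9 mm

-1.9


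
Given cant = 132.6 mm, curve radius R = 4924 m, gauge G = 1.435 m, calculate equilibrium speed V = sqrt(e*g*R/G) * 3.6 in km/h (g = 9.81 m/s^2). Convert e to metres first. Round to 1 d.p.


Convert cant: e = 132.6 mm = 0.1326 m
V_ms = sqrt(0.1326 * 9.81 * 4924 / 1.435)
V_ms = sqrt(4463.532226) = 66.8097 m/s
V = 66.8097 * 3.6 = 240.5 km/h

240.5


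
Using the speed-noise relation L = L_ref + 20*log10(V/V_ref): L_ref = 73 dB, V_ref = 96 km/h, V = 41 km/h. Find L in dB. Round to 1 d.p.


V/V_ref = 41 / 96 = 0.427083
log10(0.427083) = -0.369487
20 * -0.369487 = -7.3897
L = 73 + -7.3897 = 65.6 dB

65.6


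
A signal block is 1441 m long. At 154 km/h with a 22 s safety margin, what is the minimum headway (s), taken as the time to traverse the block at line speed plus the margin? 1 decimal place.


V = 154 / 3.6 = 42.7778 m/s
Block traversal time = 1441 / 42.7778 = 33.6857 s
Headway = 33.6857 + 22
Headway = 55.7 s

55.7


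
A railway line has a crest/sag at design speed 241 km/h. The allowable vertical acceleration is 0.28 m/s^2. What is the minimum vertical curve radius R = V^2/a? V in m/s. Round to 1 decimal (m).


Convert speed: V = 241 / 3.6 = 66.9444 m/s
V^2 = 4481.5586 m^2/s^2
R_v = 4481.5586 / 0.28
R_v = 16005.6 m

16005.6


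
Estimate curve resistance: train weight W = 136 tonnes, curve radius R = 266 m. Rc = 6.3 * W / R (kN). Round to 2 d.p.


Rc = 6.3 * W / R
Rc = 6.3 * 136 / 266
Rc = 856.8 / 266
Rc = 3.22 kN

3.22


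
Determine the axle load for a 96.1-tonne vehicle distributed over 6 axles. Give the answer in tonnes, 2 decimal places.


Load per axle = total weight / number of axles
Load = 96.1 / 6
Load = 16.02 tonnes

16.02


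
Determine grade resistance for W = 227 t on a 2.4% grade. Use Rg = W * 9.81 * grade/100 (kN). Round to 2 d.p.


Rg = W * 9.81 * grade / 100
Rg = 227 * 9.81 * 2.4 / 100
Rg = 2226.87 * 0.024
Rg = 53.44 kN

53.44


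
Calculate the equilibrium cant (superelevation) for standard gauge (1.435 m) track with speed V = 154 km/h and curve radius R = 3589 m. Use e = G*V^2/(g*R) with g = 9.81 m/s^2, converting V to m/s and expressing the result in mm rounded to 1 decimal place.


Convert speed: V = 154 / 3.6 = 42.7778 m/s
Apply formula: e = 1.435 * 42.7778^2 / (9.81 * 3589)
e = 1.435 * 1829.9383 / 35208.09
e = 0.074584 m = 74.6 mm

74.6


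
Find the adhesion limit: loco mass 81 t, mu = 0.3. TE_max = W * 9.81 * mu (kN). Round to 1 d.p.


TE_max = W * g * mu
TE_max = 81 * 9.81 * 0.3
TE_max = 794.61 * 0.3
TE_max = 238.4 kN

238.4


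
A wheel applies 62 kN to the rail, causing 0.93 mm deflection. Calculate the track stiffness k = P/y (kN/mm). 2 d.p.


Track stiffness k = P / y
k = 62 / 0.93
k = 66.67 kN/mm

66.67


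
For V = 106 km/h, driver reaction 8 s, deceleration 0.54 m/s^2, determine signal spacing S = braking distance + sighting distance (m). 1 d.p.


V = 106 / 3.6 = 29.4444 m/s
Braking distance = 29.4444^2 / (2*0.54) = 802.7549 m
Sighting distance = 29.4444 * 8 = 235.5556 m
S = 802.7549 + 235.5556 = 1038.3 m

1038.3


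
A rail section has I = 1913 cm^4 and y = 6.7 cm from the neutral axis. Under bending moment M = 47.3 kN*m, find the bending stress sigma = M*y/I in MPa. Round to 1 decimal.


Convert units:
M = 47.3 kN*m = 47300000 N*mm
y = 6.7 cm = 67 mm
I = 1913 cm^4 = 19130000 mm^4
sigma = 47300000 * 67 / 19130000
sigma = 165.7 MPa

165.7


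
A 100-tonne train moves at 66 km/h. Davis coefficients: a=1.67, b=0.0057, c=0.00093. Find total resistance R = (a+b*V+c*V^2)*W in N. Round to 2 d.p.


b*V = 0.0057 * 66 = 0.3762
c*V^2 = 0.00093 * 4356 = 4.05108
R_per_t = 1.67 + 0.3762 + 4.05108 = 6.09728 N/t
R_total = 6.09728 * 100 = 609.73 N

609.73


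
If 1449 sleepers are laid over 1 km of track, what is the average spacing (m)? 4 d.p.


Spacing = 1000 m / number of sleepers
Spacing = 1000 / 1449
Spacing = 0.6901 m

0.6901


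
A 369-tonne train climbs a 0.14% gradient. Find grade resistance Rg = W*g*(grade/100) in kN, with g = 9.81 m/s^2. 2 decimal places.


Rg = W * 9.81 * grade / 100
Rg = 369 * 9.81 * 0.14 / 100
Rg = 3619.89 * 0.0014
Rg = 5.07 kN

5.07


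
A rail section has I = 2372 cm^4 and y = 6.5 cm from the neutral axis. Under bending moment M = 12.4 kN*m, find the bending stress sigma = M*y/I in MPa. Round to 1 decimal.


Convert units:
M = 12.4 kN*m = 12400000 N*mm
y = 6.5 cm = 65 mm
I = 2372 cm^4 = 23720000 mm^4
sigma = 12400000 * 65 / 23720000
sigma = 34.0 MPa

34.0


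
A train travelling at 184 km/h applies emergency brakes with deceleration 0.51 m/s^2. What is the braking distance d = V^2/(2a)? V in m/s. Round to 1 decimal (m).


Convert speed: V = 184 / 3.6 = 51.1111 m/s
V^2 = 2612.3457
d = 2612.3457 / (2 * 0.51)
d = 2612.3457 / 1.02
d = 2561.1 m

2561.1


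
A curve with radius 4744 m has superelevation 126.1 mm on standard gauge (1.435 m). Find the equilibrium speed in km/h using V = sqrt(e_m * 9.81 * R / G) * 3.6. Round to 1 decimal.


Convert cant: e = 126.1 mm = 0.1261 m
V_ms = sqrt(0.1261 * 9.81 * 4744 / 1.435)
V_ms = sqrt(4089.562721) = 63.9497 m/s
V = 63.9497 * 3.6 = 230.2 km/h

230.2


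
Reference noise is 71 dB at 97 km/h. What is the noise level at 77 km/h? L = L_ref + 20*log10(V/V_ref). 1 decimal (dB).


V/V_ref = 77 / 97 = 0.793814
log10(0.793814) = -0.100281
20 * -0.100281 = -2.0056
L = 71 + -2.0056 = 69.0 dB

69.0


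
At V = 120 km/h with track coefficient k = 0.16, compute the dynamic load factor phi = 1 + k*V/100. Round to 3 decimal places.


phi = 1 + k * V / 100
phi = 1 + 0.16 * 120 / 100
phi = 1 + 0.192
phi = 1.192

1.192


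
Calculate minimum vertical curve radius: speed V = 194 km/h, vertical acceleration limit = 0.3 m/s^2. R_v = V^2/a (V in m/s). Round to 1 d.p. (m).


Convert speed: V = 194 / 3.6 = 53.8889 m/s
V^2 = 2904.0123 m^2/s^2
R_v = 2904.0123 / 0.3
R_v = 9680.0 m

9680.0


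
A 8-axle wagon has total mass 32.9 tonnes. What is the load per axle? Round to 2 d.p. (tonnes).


Load per axle = total weight / number of axles
Load = 32.9 / 8
Load = 4.11 tonnes

4.11


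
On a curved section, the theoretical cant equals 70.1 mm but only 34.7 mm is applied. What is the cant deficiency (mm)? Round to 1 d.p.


Cant deficiency = equilibrium cant - actual cant
CD = 70.1 - 34.7
CD = 35.4 mm

35.4


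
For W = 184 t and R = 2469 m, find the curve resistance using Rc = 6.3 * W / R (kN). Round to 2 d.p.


Rc = 6.3 * W / R
Rc = 6.3 * 184 / 2469
Rc = 1159.2 / 2469
Rc = 0.47 kN

0.47


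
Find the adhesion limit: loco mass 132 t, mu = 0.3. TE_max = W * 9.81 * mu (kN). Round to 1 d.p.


TE_max = W * g * mu
TE_max = 132 * 9.81 * 0.3
TE_max = 1294.92 * 0.3
TE_max = 388.5 kN

388.5


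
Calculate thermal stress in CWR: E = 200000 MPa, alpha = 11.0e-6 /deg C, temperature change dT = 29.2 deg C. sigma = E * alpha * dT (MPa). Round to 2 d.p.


sigma = E * alpha * dT
sigma = 200000 * 11.0e-6 * 29.2
sigma = 2.2 * 29.2
sigma = 64.24 MPa

64.24


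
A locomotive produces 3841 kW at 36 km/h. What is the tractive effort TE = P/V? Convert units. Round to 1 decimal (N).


Convert: P = 3841 kW = 3841000 W
V = 36 / 3.6 = 10.0 m/s
TE = 3841000 / 10.0
TE = 384100.0 N

384100.0


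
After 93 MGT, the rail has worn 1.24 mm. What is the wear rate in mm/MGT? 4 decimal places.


Wear rate = total wear / cumulative tonnage
Rate = 1.24 / 93
Rate = 0.0133 mm/MGT

0.0133


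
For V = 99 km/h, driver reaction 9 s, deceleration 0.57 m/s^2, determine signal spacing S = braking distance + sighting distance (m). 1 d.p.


V = 99 / 3.6 = 27.5 m/s
Braking distance = 27.5^2 / (2*0.57) = 663.3772 m
Sighting distance = 27.5 * 9 = 247.5 m
S = 663.3772 + 247.5 = 910.9 m

910.9


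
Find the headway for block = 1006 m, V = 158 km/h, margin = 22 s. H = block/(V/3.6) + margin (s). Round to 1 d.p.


V = 158 / 3.6 = 43.8889 m/s
Block traversal time = 1006 / 43.8889 = 22.9215 s
Headway = 22.9215 + 22
Headway = 44.9 s

44.9


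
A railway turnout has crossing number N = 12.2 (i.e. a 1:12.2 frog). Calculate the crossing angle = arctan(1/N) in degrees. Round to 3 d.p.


1/N = 1/12.2 = 0.081967
angle = arctan(0.081967) = 0.081784 rad
angle = 0.081784 * 180/pi = 4.686 degrees

4.686


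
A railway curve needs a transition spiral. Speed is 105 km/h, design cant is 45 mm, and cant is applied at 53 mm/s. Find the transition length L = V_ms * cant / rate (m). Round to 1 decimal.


Convert speed: V = 105 / 3.6 = 29.1667 m/s
L = 29.1667 * 45 / 53
L = 1312.5 / 53
L = 24.8 m

24.8


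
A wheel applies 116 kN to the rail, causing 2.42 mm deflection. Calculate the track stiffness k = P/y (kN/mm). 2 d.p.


Track stiffness k = P / y
k = 116 / 2.42
k = 47.93 kN/mm

47.93


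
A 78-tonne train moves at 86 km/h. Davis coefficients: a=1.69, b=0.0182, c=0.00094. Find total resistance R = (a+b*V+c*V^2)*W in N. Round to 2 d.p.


b*V = 0.0182 * 86 = 1.5652
c*V^2 = 0.00094 * 7396 = 6.95224
R_per_t = 1.69 + 1.5652 + 6.95224 = 10.20744 N/t
R_total = 10.20744 * 78 = 796.18 N

796.18


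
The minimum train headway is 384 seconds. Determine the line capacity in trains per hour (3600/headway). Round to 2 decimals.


Capacity = 3600 / headway
Capacity = 3600 / 384
Capacity = 9.38 trains/hour

9.38


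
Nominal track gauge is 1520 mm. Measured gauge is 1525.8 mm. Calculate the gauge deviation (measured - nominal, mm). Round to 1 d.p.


Deviation = measured - nominal
Deviation = 1525.8 - 1520
Deviation = 5.8 mm

5.8


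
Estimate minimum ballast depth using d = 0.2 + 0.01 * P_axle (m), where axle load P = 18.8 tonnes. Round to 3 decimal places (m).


d = 0.2 + 0.01 * 18.8
d = 0.2 + 0.188
d = 0.388 m

0.388


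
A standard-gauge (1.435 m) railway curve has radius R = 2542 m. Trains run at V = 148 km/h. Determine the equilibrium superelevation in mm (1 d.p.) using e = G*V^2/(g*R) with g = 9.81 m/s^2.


Convert speed: V = 148 / 3.6 = 41.1111 m/s
Apply formula: e = 1.435 * 41.1111^2 / (9.81 * 2542)
e = 1.435 * 1690.1235 / 24937.02
e = 0.097258 m = 97.3 mm

97.3


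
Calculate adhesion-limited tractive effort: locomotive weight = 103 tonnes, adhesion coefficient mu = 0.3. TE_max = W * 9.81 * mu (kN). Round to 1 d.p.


TE_max = W * g * mu
TE_max = 103 * 9.81 * 0.3
TE_max = 1010.43 * 0.3
TE_max = 303.1 kN

303.1


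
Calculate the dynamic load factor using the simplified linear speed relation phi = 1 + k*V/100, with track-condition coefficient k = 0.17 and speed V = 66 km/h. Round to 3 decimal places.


phi = 1 + k * V / 100
phi = 1 + 0.17 * 66 / 100
phi = 1 + 0.1122
phi = 1.112

1.112


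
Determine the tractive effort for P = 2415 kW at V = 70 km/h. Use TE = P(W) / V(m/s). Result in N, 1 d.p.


Convert: P = 2415 kW = 2415000 W
V = 70 / 3.6 = 19.4444 m/s
TE = 2415000 / 19.4444
TE = 124200.0 N

124200.0


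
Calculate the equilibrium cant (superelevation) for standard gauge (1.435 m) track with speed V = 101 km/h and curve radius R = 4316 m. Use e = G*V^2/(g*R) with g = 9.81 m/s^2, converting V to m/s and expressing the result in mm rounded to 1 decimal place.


Convert speed: V = 101 / 3.6 = 28.0556 m/s
Apply formula: e = 1.435 * 28.0556^2 / (9.81 * 4316)
e = 1.435 * 787.1142 / 42339.96
e = 0.026677 m = 26.7 mm

26.7


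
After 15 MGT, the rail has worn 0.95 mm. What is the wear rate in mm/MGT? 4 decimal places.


Wear rate = total wear / cumulative tonnage
Rate = 0.95 / 15
Rate = 0.0633 mm/MGT

0.0633


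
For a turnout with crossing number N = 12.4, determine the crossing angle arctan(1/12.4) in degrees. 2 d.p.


1/N = 1/12.4 = 0.080645
angle = arctan(0.080645) = 0.080471 rad
angle = 0.080471 * 180/pi = 4.61 degrees

4.61


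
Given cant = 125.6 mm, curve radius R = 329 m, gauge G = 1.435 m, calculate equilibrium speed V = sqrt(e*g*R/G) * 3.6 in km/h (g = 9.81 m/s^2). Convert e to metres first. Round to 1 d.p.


Convert cant: e = 125.6 mm = 0.1256 m
V_ms = sqrt(0.1256 * 9.81 * 329 / 1.435)
V_ms = sqrt(282.489717) = 16.8074 m/s
V = 16.8074 * 3.6 = 60.5 km/h

60.5


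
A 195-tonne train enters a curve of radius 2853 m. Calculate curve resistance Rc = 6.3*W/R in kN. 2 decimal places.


Rc = 6.3 * W / R
Rc = 6.3 * 195 / 2853
Rc = 1228.5 / 2853
Rc = 0.43 kN

0.43


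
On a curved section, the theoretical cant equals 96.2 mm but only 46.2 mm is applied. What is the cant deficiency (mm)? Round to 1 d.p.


Cant deficiency = equilibrium cant - actual cant
CD = 96.2 - 46.2
CD = 50.0 mm

50.0


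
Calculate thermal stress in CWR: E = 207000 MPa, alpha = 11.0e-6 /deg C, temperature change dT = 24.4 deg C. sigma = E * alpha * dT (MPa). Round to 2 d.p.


sigma = E * alpha * dT
sigma = 207000 * 11.0e-6 * 24.4
sigma = 2.277 * 24.4
sigma = 55.56 MPa

55.56


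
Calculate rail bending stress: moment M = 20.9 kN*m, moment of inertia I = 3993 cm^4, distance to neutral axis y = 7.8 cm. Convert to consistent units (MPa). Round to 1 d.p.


Convert units:
M = 20.9 kN*m = 20900000 N*mm
y = 7.8 cm = 78 mm
I = 3993 cm^4 = 39930000 mm^4
sigma = 20900000 * 78 / 39930000
sigma = 40.8 MPa

40.8


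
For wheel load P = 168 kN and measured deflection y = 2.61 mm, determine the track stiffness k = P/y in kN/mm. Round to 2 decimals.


Track stiffness k = P / y
k = 168 / 2.61
k = 64.37 kN/mm

64.37


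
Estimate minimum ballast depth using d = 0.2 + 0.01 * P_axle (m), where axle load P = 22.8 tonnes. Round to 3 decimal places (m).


d = 0.2 + 0.01 * 22.8
d = 0.2 + 0.228
d = 0.428 m

0.428


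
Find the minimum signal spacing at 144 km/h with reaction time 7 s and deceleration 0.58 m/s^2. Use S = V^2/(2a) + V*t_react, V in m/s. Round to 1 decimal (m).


V = 144 / 3.6 = 40.0 m/s
Braking distance = 40.0^2 / (2*0.58) = 1379.3103 m
Sighting distance = 40.0 * 7 = 280.0 m
S = 1379.3103 + 280.0 = 1659.3 m

1659.3


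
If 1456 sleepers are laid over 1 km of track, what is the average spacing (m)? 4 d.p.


Spacing = 1000 m / number of sleepers
Spacing = 1000 / 1456
Spacing = 0.6868 m

0.6868


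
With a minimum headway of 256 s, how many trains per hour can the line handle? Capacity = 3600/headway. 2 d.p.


Capacity = 3600 / headway
Capacity = 3600 / 256
Capacity = 14.06 trains/hour

14.06


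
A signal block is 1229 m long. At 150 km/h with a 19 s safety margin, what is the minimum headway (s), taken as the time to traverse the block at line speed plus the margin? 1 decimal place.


V = 150 / 3.6 = 41.6667 m/s
Block traversal time = 1229 / 41.6667 = 29.496 s
Headway = 29.496 + 19
Headway = 48.5 s

48.5


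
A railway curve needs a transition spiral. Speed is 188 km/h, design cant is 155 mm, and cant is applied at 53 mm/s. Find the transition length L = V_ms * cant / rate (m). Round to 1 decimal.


Convert speed: V = 188 / 3.6 = 52.2222 m/s
L = 52.2222 * 155 / 53
L = 8094.4444 / 53
L = 152.7 m

152.7


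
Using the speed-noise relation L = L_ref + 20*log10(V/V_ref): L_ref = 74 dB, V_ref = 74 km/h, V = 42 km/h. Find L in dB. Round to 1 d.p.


V/V_ref = 42 / 74 = 0.567568
log10(0.567568) = -0.245982
20 * -0.245982 = -4.9196
L = 74 + -4.9196 = 69.1 dB

69.1


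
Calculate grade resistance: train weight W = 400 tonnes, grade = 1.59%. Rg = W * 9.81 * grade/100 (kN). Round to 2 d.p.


Rg = W * 9.81 * grade / 100
Rg = 400 * 9.81 * 1.59 / 100
Rg = 3924.0 * 0.0159
Rg = 62.39 kN

62.39


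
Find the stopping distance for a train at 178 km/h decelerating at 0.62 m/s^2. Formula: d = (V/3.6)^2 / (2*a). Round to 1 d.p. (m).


Convert speed: V = 178 / 3.6 = 49.4444 m/s
V^2 = 2444.7531
d = 2444.7531 / (2 * 0.62)
d = 2444.7531 / 1.24
d = 1971.6 m

1971.6


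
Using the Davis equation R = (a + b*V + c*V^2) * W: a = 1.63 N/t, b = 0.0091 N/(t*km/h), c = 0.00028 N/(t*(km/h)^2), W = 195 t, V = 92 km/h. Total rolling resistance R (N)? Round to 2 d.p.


b*V = 0.0091 * 92 = 0.8372
c*V^2 = 0.00028 * 8464 = 2.36992
R_per_t = 1.63 + 0.8372 + 2.36992 = 4.83712 N/t
R_total = 4.83712 * 195 = 943.24 N

943.24


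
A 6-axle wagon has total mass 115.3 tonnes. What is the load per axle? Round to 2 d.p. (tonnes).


Load per axle = total weight / number of axles
Load = 115.3 / 6
Load = 19.22 tonnes

19.22


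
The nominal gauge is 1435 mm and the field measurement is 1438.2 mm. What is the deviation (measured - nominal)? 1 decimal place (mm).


Deviation = measured - nominal
Deviation = 1438.2 - 1435
Deviation = 3.2 mm

3.2


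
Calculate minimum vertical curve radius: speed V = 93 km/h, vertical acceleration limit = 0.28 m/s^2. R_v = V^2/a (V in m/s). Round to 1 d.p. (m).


Convert speed: V = 93 / 3.6 = 25.8333 m/s
V^2 = 667.3611 m^2/s^2
R_v = 667.3611 / 0.28
R_v = 2383.4 m

2383.4


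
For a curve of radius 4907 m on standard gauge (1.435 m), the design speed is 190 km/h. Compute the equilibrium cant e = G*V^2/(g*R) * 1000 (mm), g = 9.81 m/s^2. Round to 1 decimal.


Convert speed: V = 190 / 3.6 = 52.7778 m/s
Apply formula: e = 1.435 * 52.7778^2 / (9.81 * 4907)
e = 1.435 * 2785.4938 / 48137.67
e = 0.083037 m = 83.0 mm

83.0


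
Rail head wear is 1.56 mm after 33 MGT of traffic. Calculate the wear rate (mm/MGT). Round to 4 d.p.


Wear rate = total wear / cumulative tonnage
Rate = 1.56 / 33
Rate = 0.0473 mm/MGT

0.0473


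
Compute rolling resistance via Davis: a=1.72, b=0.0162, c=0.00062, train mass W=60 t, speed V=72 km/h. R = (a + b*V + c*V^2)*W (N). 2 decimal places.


b*V = 0.0162 * 72 = 1.1664
c*V^2 = 0.00062 * 5184 = 3.21408
R_per_t = 1.72 + 1.1664 + 3.21408 = 6.10048 N/t
R_total = 6.10048 * 60 = 366.03 N

366.03


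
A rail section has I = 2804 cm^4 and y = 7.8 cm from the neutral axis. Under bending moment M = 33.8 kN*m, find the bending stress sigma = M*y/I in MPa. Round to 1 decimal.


Convert units:
M = 33.8 kN*m = 33800000 N*mm
y = 7.8 cm = 78 mm
I = 2804 cm^4 = 28040000 mm^4
sigma = 33800000 * 78 / 28040000
sigma = 94.0 MPa

94.0


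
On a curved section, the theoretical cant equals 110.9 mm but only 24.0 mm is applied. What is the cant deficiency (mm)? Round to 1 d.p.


Cant deficiency = equilibrium cant - actual cant
CD = 110.9 - 24.0
CD = 86.9 mm

86.9


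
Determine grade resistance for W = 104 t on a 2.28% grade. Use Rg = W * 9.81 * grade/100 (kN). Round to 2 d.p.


Rg = W * 9.81 * grade / 100
Rg = 104 * 9.81 * 2.28 / 100
Rg = 1020.24 * 0.0228
Rg = 23.26 kN

23.26


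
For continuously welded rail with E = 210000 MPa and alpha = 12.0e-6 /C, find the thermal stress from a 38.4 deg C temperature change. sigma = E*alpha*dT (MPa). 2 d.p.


sigma = E * alpha * dT
sigma = 210000 * 12.0e-6 * 38.4
sigma = 2.52 * 38.4
sigma = 96.77 MPa

96.77


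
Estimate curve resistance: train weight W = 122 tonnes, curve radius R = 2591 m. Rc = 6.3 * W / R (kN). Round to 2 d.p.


Rc = 6.3 * W / R
Rc = 6.3 * 122 / 2591
Rc = 768.6 / 2591
Rc = 0.30 kN

0.30


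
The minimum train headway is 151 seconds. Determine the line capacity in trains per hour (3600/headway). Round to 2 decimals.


Capacity = 3600 / headway
Capacity = 3600 / 151
Capacity = 23.84 trains/hour

23.84


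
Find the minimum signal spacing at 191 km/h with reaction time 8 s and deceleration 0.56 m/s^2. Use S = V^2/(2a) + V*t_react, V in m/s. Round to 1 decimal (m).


V = 191 / 3.6 = 53.0556 m/s
Braking distance = 53.0556^2 / (2*0.56) = 2513.2964 m
Sighting distance = 53.0556 * 8 = 424.4444 m
S = 2513.2964 + 424.4444 = 2937.7 m

2937.7


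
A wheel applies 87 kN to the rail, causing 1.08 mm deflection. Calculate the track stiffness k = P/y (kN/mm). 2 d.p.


Track stiffness k = P / y
k = 87 / 1.08
k = 80.56 kN/mm

80.56


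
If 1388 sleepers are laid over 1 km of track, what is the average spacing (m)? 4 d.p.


Spacing = 1000 m / number of sleepers
Spacing = 1000 / 1388
Spacing = 0.7205 m

0.7205


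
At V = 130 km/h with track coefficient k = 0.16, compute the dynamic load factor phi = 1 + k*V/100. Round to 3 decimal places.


phi = 1 + k * V / 100
phi = 1 + 0.16 * 130 / 100
phi = 1 + 0.208
phi = 1.208

1.208


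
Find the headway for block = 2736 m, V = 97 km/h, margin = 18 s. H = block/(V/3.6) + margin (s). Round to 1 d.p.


V = 97 / 3.6 = 26.9444 m/s
Block traversal time = 2736 / 26.9444 = 101.5423 s
Headway = 101.5423 + 18
Headway = 119.5 s

119.5


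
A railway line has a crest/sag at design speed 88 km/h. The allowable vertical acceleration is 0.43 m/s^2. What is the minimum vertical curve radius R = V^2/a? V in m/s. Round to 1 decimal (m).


Convert speed: V = 88 / 3.6 = 24.4444 m/s
V^2 = 597.5309 m^2/s^2
R_v = 597.5309 / 0.43
R_v = 1389.6 m

1389.6


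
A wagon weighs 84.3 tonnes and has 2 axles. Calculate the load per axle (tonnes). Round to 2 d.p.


Load per axle = total weight / number of axles
Load = 84.3 / 2
Load = 42.15 tonnes

42.15


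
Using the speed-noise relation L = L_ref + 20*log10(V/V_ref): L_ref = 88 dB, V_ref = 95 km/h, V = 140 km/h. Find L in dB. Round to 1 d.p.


V/V_ref = 140 / 95 = 1.473684
log10(1.473684) = 0.168404
20 * 0.168404 = 3.3681
L = 88 + 3.3681 = 91.4 dB

91.4


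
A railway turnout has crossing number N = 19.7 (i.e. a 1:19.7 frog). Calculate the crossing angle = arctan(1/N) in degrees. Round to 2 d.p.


1/N = 1/19.7 = 0.050761
angle = arctan(0.050761) = 0.050718 rad
angle = 0.050718 * 180/pi = 2.91 degrees

2.91


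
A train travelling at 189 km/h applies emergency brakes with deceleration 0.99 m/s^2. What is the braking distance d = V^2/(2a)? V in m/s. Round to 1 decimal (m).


Convert speed: V = 189 / 3.6 = 52.5 m/s
V^2 = 2756.25
d = 2756.25 / (2 * 0.99)
d = 2756.25 / 1.98
d = 1392.0 m

1392.0


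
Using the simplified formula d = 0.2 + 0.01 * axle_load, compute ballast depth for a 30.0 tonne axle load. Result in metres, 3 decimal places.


d = 0.2 + 0.01 * 30.0
d = 0.2 + 0.3
d = 0.500 m

0.500


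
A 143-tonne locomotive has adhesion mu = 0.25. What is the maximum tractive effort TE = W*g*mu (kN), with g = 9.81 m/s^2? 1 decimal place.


TE_max = W * g * mu
TE_max = 143 * 9.81 * 0.25
TE_max = 1402.83 * 0.25
TE_max = 350.7 kN

350.7


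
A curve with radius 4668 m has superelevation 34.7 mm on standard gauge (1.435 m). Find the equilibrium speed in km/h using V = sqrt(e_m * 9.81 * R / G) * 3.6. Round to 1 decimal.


Convert cant: e = 34.7 mm = 0.0347 m
V_ms = sqrt(0.0347 * 9.81 * 4668 / 1.435)
V_ms = sqrt(1107.330924) = 33.2766 m/s
V = 33.2766 * 3.6 = 119.8 km/h

119.8


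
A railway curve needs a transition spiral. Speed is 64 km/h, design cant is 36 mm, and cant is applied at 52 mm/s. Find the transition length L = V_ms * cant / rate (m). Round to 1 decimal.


Convert speed: V = 64 / 3.6 = 17.7778 m/s
L = 17.7778 * 36 / 52
L = 640.0 / 52
L = 12.3 m

12.3


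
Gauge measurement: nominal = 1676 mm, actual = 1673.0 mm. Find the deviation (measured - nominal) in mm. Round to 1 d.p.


Deviation = measured - nominal
Deviation = 1673.0 - 1676
Deviation = -3.0 mm

-3.0


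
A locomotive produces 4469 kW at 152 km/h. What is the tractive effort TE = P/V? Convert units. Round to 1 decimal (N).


Convert: P = 4469 kW = 4469000 W
V = 152 / 3.6 = 42.2222 m/s
TE = 4469000 / 42.2222
TE = 105844.7 N

105844.7


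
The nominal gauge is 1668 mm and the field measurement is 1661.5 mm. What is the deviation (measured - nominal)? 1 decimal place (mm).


Deviation = measured - nominal
Deviation = 1661.5 - 1668
Deviation = -6.5 mm

-6.5


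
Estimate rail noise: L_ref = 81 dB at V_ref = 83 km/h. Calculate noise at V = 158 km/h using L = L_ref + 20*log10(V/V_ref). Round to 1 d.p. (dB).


V/V_ref = 158 / 83 = 1.903614
log10(1.903614) = 0.279579
20 * 0.279579 = 5.5916
L = 81 + 5.5916 = 86.6 dB

86.6


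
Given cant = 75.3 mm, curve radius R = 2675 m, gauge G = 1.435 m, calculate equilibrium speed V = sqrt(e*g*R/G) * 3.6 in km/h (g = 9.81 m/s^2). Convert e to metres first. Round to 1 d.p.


Convert cant: e = 75.3 mm = 0.0753 m
V_ms = sqrt(0.0753 * 9.81 * 2675 / 1.435)
V_ms = sqrt(1377.006115) = 37.108 m/s
V = 37.108 * 3.6 = 133.6 km/h

133.6


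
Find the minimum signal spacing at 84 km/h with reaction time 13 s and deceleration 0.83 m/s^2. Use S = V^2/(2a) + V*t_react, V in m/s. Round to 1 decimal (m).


V = 84 / 3.6 = 23.3333 m/s
Braking distance = 23.3333^2 / (2*0.83) = 327.9786 m
Sighting distance = 23.3333 * 13 = 303.3333 m
S = 327.9786 + 303.3333 = 631.3 m

631.3


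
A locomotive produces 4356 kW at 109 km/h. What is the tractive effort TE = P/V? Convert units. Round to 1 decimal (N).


Convert: P = 4356 kW = 4356000 W
V = 109 / 3.6 = 30.2778 m/s
TE = 4356000 / 30.2778
TE = 143867.9 N

143867.9


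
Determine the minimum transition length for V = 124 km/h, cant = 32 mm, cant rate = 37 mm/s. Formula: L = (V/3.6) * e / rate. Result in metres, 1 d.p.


Convert speed: V = 124 / 3.6 = 34.4444 m/s
L = 34.4444 * 32 / 37
L = 1102.2222 / 37
L = 29.8 m

29.8


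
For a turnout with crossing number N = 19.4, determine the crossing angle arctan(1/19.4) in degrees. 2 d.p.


1/N = 1/19.4 = 0.051546
angle = arctan(0.051546) = 0.051501 rad
angle = 0.051501 * 180/pi = 2.95 degrees

2.95


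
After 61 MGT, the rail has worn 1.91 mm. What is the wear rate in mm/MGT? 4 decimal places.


Wear rate = total wear / cumulative tonnage
Rate = 1.91 / 61
Rate = 0.0313 mm/MGT

0.0313


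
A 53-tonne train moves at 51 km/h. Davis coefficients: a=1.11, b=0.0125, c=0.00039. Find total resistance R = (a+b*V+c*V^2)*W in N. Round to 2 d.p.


b*V = 0.0125 * 51 = 0.6375
c*V^2 = 0.00039 * 2601 = 1.01439
R_per_t = 1.11 + 0.6375 + 1.01439 = 2.76189 N/t
R_total = 2.76189 * 53 = 146.38 N

146.38


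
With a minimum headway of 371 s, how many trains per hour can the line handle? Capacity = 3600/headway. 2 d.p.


Capacity = 3600 / headway
Capacity = 3600 / 371
Capacity = 9.70 trains/hour

9.70


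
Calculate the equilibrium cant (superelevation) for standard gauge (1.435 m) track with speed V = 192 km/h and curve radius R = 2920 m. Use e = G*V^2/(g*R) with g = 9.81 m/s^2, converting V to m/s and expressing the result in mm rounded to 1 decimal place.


Convert speed: V = 192 / 3.6 = 53.3333 m/s
Apply formula: e = 1.435 * 53.3333^2 / (9.81 * 2920)
e = 1.435 * 2844.4444 / 28645.2
e = 0.142494 m = 142.5 mm

142.5


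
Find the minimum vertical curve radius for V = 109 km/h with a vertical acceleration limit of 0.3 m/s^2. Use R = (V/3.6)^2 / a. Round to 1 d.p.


Convert speed: V = 109 / 3.6 = 30.2778 m/s
V^2 = 916.7438 m^2/s^2
R_v = 916.7438 / 0.3
R_v = 3055.8 m

3055.8


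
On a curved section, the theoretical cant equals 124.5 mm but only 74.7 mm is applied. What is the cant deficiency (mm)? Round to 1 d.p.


Cant deficiency = equilibrium cant - actual cant
CD = 124.5 - 74.7
CD = 49.8 mm

49.8


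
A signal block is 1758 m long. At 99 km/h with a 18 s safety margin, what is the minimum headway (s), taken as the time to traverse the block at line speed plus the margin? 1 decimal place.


V = 99 / 3.6 = 27.5 m/s
Block traversal time = 1758 / 27.5 = 63.9273 s
Headway = 63.9273 + 18
Headway = 81.9 s

81.9


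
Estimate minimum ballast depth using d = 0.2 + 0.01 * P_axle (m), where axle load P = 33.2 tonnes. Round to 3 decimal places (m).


d = 0.2 + 0.01 * 33.2
d = 0.2 + 0.332
d = 0.532 m

0.532


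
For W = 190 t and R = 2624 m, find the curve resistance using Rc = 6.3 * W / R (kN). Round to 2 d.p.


Rc = 6.3 * W / R
Rc = 6.3 * 190 / 2624
Rc = 1197.0 / 2624
Rc = 0.46 kN

0.46


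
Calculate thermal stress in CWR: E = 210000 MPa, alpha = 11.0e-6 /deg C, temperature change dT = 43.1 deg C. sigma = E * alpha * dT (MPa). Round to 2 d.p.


sigma = E * alpha * dT
sigma = 210000 * 11.0e-6 * 43.1
sigma = 2.31 * 43.1
sigma = 99.56 MPa

99.56


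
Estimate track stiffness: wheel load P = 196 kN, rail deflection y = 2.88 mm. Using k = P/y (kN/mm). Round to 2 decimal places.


Track stiffness k = P / y
k = 196 / 2.88
k = 68.06 kN/mm

68.06


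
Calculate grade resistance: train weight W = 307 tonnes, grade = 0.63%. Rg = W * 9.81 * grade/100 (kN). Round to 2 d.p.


Rg = W * 9.81 * grade / 100
Rg = 307 * 9.81 * 0.63 / 100
Rg = 3011.67 * 0.0063
Rg = 18.97 kN

18.97


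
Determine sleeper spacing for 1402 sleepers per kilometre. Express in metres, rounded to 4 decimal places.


Spacing = 1000 m / number of sleepers
Spacing = 1000 / 1402
Spacing = 0.7133 m

0.7133


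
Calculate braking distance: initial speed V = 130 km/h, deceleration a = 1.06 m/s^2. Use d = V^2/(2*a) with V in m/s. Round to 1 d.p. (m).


Convert speed: V = 130 / 3.6 = 36.1111 m/s
V^2 = 1304.0123
d = 1304.0123 / (2 * 1.06)
d = 1304.0123 / 2.12
d = 615.1 m

615.1


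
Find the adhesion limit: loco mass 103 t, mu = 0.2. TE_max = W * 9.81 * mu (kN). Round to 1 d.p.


TE_max = W * g * mu
TE_max = 103 * 9.81 * 0.2
TE_max = 1010.43 * 0.2
TE_max = 202.1 kN

202.1


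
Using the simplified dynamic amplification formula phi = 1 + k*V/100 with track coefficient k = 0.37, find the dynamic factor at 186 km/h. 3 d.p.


phi = 1 + k * V / 100
phi = 1 + 0.37 * 186 / 100
phi = 1 + 0.6882
phi = 1.688

1.688


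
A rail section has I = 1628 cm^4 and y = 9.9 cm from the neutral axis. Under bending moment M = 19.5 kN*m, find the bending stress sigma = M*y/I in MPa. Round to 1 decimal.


Convert units:
M = 19.5 kN*m = 19500000 N*mm
y = 9.9 cm = 99 mm
I = 1628 cm^4 = 16280000 mm^4
sigma = 19500000 * 99 / 16280000
sigma = 118.6 MPa

118.6


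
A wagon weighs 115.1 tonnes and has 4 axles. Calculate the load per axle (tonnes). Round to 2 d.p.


Load per axle = total weight / number of axles
Load = 115.1 / 4
Load = 28.78 tonnes

28.78


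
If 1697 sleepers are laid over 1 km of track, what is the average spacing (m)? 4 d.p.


Spacing = 1000 m / number of sleepers
Spacing = 1000 / 1697
Spacing = 0.5893 m

0.5893


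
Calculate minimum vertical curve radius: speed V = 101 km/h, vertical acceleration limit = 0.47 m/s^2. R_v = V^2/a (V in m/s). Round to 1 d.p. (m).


Convert speed: V = 101 / 3.6 = 28.0556 m/s
V^2 = 787.1142 m^2/s^2
R_v = 787.1142 / 0.47
R_v = 1674.7 m

1674.7


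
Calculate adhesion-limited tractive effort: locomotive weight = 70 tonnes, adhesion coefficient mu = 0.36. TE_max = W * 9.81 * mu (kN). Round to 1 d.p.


TE_max = W * g * mu
TE_max = 70 * 9.81 * 0.36
TE_max = 686.7 * 0.36
TE_max = 247.2 kN

247.2


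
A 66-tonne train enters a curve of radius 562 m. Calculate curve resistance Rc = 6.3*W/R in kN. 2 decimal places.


Rc = 6.3 * W / R
Rc = 6.3 * 66 / 562
Rc = 415.8 / 562
Rc = 0.74 kN

0.74


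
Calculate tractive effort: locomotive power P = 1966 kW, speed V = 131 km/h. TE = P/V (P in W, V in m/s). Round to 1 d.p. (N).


Convert: P = 1966 kW = 1966000 W
V = 131 / 3.6 = 36.3889 m/s
TE = 1966000 / 36.3889
TE = 54027.5 N

54027.5


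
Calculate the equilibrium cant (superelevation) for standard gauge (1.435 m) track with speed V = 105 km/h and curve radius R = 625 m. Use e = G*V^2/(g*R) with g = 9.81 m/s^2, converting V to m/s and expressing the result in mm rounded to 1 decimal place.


Convert speed: V = 105 / 3.6 = 29.1667 m/s
Apply formula: e = 1.435 * 29.1667^2 / (9.81 * 625)
e = 1.435 * 850.6944 / 6131.25
e = 0.199102 m = 199.1 mm

199.1


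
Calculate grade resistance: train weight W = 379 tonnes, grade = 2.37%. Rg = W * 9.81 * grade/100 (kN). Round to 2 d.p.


Rg = W * 9.81 * grade / 100
Rg = 379 * 9.81 * 2.37 / 100
Rg = 3717.99 * 0.0237
Rg = 88.12 kN

88.12


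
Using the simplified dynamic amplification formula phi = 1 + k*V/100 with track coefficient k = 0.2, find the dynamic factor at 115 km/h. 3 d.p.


phi = 1 + k * V / 100
phi = 1 + 0.2 * 115 / 100
phi = 1 + 0.23
phi = 1.230

1.230


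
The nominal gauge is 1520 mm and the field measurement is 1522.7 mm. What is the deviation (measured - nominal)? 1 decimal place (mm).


Deviation = measured - nominal
Deviation = 1522.7 - 1520
Deviation = 2.7 mm

2.7


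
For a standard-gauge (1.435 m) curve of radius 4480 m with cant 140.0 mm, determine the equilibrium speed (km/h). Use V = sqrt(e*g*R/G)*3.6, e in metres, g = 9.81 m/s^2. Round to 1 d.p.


Convert cant: e = 140.0 mm = 0.1400 m
V_ms = sqrt(0.1400 * 9.81 * 4480 / 1.435)
V_ms = sqrt(4287.687805) = 65.4804 m/s
V = 65.4804 * 3.6 = 235.7 km/h

235.7


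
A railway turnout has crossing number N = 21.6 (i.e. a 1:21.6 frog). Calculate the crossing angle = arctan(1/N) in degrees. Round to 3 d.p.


1/N = 1/21.6 = 0.046296
angle = arctan(0.046296) = 0.046263 rad
angle = 0.046263 * 180/pi = 2.651 degrees

2.651


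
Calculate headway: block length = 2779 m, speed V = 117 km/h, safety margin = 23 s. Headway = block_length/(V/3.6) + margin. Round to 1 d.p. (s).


V = 117 / 3.6 = 32.5 m/s
Block traversal time = 2779 / 32.5 = 85.5077 s
Headway = 85.5077 + 23
Headway = 108.5 s

108.5


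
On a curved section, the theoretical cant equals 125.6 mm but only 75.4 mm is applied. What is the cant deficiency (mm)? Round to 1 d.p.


Cant deficiency = equilibrium cant - actual cant
CD = 125.6 - 75.4
CD = 50.2 mm

50.2
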